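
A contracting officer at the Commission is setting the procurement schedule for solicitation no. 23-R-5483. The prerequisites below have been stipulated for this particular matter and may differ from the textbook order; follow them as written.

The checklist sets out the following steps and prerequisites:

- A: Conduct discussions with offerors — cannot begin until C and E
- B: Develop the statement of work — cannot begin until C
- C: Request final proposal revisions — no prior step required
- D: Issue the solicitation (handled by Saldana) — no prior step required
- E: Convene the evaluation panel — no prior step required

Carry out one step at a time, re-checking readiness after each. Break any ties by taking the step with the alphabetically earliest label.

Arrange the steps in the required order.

C B D E A

Nothing is required for C, D and E. C has the earlier label → C first.
Now B, D and E have their prerequisites met. B has the earlier label, so B next.
D and E are both available; D has the earlier label → D.
E is the only step now ready → E.
A needed C and E, now all done → A.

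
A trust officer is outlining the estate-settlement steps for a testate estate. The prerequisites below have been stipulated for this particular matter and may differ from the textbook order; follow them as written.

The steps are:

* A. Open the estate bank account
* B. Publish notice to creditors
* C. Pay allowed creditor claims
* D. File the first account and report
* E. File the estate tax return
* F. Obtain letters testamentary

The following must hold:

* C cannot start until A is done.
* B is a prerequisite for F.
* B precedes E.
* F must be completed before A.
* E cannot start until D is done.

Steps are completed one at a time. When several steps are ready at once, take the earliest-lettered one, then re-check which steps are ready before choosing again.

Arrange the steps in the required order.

B and D have no prerequisites; B has the earlier label, so B is first.
D and F are both available; D has the earlier label → D.
E now also ready, so the ready set is {E, F}; E has the earlier label → E.
F needed B, now all done → F.
A needed F, now all done → A.
C needed A, now all done → C.

B, D, E, F, A, C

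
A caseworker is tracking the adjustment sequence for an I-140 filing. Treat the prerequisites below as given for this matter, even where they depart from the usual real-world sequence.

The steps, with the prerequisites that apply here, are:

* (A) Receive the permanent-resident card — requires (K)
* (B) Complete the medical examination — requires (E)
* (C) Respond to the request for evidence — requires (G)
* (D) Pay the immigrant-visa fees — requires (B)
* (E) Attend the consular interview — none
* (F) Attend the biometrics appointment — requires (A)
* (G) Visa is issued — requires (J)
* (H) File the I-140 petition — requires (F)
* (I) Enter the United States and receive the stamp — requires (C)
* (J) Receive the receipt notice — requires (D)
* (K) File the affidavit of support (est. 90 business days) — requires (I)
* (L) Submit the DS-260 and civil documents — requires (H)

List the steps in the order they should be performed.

(E) (B) (D) (J) (G) (C) (I) (K) (A) (F) (H) (L)

(E) is the only step with nothing outstanding, so it goes first.
(B) needed (E), now all done → (B).
That leaves (D) as the only ready step → (D).
Next only (J) has its prerequisites met → (J).
That leaves (G) as the only ready step → (G).
That leaves (C) as the only ready step → (C).
(I) is the only step now ready → (I).
(K) needed (I), now all done → (K).
That leaves (A) as the only ready step → (A).
That leaves (F) as the only ready step → (F).
(H) needed (F), now all done → (H).
That leaves (L) as the only ready step → (L).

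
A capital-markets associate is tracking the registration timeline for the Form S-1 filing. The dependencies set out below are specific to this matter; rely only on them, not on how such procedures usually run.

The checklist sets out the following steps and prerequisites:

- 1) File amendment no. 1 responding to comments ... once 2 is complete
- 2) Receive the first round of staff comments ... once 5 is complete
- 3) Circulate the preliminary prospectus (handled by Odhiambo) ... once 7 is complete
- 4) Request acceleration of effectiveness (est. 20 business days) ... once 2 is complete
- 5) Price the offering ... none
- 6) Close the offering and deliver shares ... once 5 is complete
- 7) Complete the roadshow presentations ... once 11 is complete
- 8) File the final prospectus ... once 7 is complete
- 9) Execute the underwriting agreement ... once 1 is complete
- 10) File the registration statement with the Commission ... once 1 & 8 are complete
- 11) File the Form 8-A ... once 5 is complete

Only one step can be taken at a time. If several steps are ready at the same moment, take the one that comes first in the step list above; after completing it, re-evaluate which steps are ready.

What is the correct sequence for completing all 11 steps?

5 is the only step with nothing outstanding, so it goes first.
Ready: 2, 6 and 11. 2 is listed earlier → 2.
1 and 4 now also ready, so the ready set is {1, 4, 6, 11}; 1 is listed earlier → 1.
9 now also ready, so the ready set is {4, 6, 9, 11}; 4 is listed earlier → 4.
6, 9 and 11 are all available; 6 is listed earlier → 6.
Ready: 9 and 11. 9 is listed earlier → 9.
11 is the only step now ready → 11.
7 needed 11, now all done → 7.
3 and 8 are both available; 3 is listed earlier → 3.
Next only 8 has its prerequisites met → 8.
10 is the only step now ready → 10.

5 2 1 4 6 9 11 7 3 8 10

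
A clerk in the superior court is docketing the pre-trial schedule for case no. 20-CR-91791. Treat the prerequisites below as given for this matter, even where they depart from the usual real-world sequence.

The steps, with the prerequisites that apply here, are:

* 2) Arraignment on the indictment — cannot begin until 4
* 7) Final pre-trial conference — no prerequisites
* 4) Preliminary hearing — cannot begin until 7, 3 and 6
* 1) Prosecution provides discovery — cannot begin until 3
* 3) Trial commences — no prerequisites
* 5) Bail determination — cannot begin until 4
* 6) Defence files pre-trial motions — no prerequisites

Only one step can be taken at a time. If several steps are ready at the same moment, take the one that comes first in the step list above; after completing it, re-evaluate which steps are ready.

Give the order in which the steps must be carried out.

7, 3, 1, 6, 4, 2, 5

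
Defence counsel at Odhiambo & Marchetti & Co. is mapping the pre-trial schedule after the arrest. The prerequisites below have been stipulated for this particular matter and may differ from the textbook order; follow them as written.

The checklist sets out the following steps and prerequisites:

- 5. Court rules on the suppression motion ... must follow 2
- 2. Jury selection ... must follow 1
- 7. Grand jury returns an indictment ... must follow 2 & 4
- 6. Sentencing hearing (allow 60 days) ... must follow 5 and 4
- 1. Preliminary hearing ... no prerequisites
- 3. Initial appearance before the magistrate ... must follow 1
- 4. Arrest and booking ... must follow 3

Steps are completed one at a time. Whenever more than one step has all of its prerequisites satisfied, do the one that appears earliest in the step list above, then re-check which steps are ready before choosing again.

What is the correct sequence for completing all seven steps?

1, 2, 5, 3, 4, 7, 6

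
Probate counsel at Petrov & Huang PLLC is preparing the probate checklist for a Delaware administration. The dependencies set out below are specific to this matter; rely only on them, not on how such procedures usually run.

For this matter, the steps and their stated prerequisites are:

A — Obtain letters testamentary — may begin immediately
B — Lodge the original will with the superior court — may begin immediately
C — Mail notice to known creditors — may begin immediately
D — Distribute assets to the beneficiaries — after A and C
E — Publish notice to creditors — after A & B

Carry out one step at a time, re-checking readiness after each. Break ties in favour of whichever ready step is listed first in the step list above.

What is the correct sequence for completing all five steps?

A, B and C have no prerequisites; A is listed earlier, so A is first.
Ready: B and C. B is listed earlier → B.
C and E are both available; C is listed earlier → C.
D now also ready, so the ready set is {D, E}; D is listed earlier → D.
E needed A and B, now all done → E.

A → B → C → D → E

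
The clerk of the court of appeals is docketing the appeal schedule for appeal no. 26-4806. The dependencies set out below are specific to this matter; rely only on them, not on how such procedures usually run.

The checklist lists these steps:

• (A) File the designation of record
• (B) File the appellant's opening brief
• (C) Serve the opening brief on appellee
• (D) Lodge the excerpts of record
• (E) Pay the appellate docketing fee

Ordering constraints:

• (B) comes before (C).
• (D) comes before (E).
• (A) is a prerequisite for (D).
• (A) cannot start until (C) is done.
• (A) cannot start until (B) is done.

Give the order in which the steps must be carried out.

Only (B) has no prerequisites, so it is first.
Next only (C) has its prerequisites met → (C).
That leaves (A) as the only ready step → (A).
That leaves (D) as the only ready step → (D).
(E) is the only step now ready → (E).

(B), (C), (A), (D), (E)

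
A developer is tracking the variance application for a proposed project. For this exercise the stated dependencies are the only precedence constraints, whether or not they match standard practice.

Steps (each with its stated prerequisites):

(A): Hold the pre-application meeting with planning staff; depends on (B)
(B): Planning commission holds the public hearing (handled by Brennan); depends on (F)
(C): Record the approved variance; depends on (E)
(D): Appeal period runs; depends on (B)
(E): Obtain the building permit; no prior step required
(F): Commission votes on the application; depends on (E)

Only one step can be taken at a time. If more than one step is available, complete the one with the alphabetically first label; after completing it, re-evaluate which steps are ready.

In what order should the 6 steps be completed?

Only (E) has no prerequisites, so it is first.
Now (C) and (F) have their prerequisites met. (C) has the earlier label, so (C) next.
That leaves (F) as the only ready step → (F).
(B) needed (F), now all done → (B).
(A) and (D) are both available; (A) has the earlier label → (A).
Next only (D) has its prerequisites met → (D).

(E), (C), (F), (B), (A), (D)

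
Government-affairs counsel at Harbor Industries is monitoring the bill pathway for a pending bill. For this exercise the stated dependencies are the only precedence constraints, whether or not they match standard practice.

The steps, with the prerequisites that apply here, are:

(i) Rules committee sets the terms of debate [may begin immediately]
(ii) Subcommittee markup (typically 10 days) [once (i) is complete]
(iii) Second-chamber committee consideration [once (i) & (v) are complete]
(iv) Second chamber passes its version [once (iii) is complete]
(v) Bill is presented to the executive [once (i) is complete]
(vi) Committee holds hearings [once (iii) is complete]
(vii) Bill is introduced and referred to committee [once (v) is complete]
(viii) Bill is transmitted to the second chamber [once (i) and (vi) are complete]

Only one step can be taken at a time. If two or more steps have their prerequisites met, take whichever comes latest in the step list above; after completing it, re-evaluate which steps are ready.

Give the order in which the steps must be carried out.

Only (i) has no prerequisites, so it is first.
(v) and (ii) are both available; (v) is listed later → (v).
Ready: (vii), (iii) and (ii). (vii) is listed later → (vii).
Now (iii) and (ii) have their prerequisites met. (iii) is listed later, so (iii) next.
(vi) and (iv) now also ready, so the ready set is {(vi), (iv), (ii)}; (vi) is listed later → (vi).
(viii) now also ready, so the ready set is {(viii), (iv), (ii)}; (viii) is listed later → (viii).
Ready: (iv) and (ii). (iv) is listed later → (iv).
Next only (ii) has its prerequisites met → (ii).

(i), (v), (vii), (iii), (vi), (viii), (iv), (ii)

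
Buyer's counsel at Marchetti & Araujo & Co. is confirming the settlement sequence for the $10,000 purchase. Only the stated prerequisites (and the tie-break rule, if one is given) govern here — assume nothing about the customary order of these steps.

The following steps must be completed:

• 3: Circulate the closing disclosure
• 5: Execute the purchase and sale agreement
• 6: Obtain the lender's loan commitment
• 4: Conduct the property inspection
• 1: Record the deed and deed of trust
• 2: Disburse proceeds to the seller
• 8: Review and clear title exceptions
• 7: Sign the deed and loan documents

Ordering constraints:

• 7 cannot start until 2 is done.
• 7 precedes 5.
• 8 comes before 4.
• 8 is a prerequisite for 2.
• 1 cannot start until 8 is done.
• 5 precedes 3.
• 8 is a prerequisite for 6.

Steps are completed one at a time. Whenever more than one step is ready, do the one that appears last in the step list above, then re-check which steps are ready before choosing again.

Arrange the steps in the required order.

8, 2, 7, 1, 4, 6, 5, 3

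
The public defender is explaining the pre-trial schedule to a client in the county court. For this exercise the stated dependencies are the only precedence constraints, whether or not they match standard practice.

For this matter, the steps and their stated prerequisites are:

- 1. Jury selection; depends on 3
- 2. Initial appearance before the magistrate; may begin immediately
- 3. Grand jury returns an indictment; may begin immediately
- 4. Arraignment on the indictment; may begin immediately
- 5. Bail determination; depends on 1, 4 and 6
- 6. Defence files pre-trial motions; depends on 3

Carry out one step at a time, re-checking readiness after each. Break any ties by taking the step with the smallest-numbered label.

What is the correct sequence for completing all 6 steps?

Nothing is required for 2, 3 and 4. 2 has the earlier label → 2 first.
Ready: 3 and 4. 3 has the earlier label → 3.
1 and 6 now also ready, so the ready set is {1, 4, 6}; 1 has the earlier label → 1.
4 and 6 are both available; 4 has the earlier label → 4.
Next only 6 has its prerequisites met → 6.
5 is the only step now ready → 5.

2 3 1 4 6 5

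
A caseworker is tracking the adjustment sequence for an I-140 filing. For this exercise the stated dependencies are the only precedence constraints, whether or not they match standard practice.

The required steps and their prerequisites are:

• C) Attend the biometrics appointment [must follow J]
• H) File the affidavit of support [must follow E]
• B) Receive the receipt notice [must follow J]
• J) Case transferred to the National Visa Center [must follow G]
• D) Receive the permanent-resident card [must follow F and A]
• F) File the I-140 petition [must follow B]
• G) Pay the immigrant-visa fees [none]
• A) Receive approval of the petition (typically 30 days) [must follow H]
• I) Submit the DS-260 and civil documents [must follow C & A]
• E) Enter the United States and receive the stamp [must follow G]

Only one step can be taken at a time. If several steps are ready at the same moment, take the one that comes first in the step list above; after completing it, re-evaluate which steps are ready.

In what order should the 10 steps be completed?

G, J, C, B, F, E, H, A, D, I

G has no prerequisites → G first.
Now J and E have their prerequisites met. J is listed earlier, so J next.
C and B now also ready, so the ready set is {C, B, E}; C is listed earlier → C.
B and E are both available; B is listed earlier → B.
F now also ready, so the ready set is {F, E}; F is listed earlier → F.
Next only E has its prerequisites met → E.
Next only H has its prerequisites met → H.
Next only A has its prerequisites met → A.
D and I are both available; D is listed earlier → D.
I needed C and A, now all done → I.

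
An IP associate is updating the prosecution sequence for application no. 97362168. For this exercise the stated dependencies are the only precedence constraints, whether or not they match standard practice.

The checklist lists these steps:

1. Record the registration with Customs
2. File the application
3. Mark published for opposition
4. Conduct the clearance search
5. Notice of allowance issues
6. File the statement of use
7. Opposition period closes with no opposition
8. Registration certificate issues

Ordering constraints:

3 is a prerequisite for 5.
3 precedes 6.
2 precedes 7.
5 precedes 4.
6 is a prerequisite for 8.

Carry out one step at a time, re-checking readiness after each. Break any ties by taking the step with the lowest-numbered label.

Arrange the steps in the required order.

1, 2, 3, 5, 4, 6, 7, 8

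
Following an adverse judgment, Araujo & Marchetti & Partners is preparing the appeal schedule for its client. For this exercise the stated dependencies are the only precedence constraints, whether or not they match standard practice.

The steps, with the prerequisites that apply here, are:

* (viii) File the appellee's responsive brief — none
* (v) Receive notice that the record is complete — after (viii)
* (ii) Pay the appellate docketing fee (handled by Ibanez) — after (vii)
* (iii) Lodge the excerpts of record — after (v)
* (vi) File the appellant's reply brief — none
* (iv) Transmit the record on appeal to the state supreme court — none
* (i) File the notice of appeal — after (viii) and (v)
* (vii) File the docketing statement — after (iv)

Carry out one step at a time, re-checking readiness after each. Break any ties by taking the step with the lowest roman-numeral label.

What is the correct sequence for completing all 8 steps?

(iv), (vi), (vii), (ii), (viii), (v), (i), (iii)

Nothing is required for (iv), (vi) and (viii). (iv) has the earlier label → (iv) first.
(vii) now also ready, so the ready set is {(vi), (vii), (viii)}; (vi) has the earlier label → (vi).
(vii) and (viii) are both available; (vii) has the earlier label → (vii).
(ii) now also ready, so the ready set is {(ii), (viii)}; (ii) has the earlier label → (ii).
That leaves (viii) as the only ready step → (viii).
(v) needed (viii), now all done → (v).
Now (i) and (iii) have their prerequisites met. (i) has the earlier label, so (i) next.
(iii) needed (v), now all done → (iii).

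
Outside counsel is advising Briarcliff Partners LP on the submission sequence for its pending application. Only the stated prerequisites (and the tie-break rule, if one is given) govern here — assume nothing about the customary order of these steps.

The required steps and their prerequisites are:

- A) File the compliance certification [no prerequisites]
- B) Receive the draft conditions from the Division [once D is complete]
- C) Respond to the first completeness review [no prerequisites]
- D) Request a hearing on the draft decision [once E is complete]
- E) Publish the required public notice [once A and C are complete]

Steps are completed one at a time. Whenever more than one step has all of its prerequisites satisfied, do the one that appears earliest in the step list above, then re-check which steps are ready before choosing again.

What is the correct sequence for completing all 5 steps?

A → C → E → D → B

A and C have no prerequisites; A is listed earlier, so A is first.
That leaves C as the only ready step → C.
E is the only step now ready → E.
Next only D has its prerequisites met → D.
B needed D, now all done → B.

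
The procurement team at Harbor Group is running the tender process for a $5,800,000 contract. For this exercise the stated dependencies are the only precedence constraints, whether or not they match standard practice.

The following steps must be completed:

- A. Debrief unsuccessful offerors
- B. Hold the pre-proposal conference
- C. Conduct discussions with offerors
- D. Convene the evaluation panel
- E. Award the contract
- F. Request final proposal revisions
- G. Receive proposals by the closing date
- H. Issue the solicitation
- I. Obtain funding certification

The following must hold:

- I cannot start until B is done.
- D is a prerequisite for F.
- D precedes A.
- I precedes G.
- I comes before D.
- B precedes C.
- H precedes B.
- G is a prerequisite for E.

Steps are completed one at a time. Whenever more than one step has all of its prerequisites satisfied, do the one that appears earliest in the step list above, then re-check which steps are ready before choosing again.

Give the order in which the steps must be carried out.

H is the only step with nothing outstanding, so it goes first.
That leaves B as the only ready step → B.
Ready: C and I. C is listed earlier → C.
I is the only step now ready → I.
Ready: D and G. D is listed earlier → D.
A and F now also ready, so the ready set is {A, F, G}; A is listed earlier → A.
Now F and G have their prerequisites met. F is listed earlier, so F next.
G needed I, now all done → G.
That leaves E as the only ready step → E.

H, B, C, I, D, A, F, G, E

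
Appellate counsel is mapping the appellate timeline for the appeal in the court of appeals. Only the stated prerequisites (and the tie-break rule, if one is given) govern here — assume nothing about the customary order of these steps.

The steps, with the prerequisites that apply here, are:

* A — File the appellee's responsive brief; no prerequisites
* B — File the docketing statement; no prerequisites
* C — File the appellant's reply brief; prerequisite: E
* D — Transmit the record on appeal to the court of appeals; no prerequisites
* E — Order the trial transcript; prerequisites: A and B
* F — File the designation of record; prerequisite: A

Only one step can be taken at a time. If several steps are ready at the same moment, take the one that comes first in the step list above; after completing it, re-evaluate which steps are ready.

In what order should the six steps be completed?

A, B, D, E, C, F

A, B and D have no prerequisites; A is listed earlier, so A is first.
B, D and F are all available; B is listed earlier → B.
Now D, E and F have their prerequisites met. D is listed earlier, so D next.
E and F are both available; E is listed earlier → E.
Now C and F have their prerequisites met. C is listed earlier, so C next.
That leaves F as the only ready step → F.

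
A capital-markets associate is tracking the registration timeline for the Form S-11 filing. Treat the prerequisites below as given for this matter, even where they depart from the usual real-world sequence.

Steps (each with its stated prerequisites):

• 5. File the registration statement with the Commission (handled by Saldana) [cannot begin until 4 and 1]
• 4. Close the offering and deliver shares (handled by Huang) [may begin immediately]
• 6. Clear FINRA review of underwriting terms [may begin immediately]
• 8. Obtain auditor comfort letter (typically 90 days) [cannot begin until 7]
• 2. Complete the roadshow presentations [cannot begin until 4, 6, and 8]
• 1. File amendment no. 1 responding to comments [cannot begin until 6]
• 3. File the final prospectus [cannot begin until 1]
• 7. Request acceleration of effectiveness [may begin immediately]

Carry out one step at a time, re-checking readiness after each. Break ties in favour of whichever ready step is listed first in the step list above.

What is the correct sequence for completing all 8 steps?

4, 6, 1, 5, 3, 7, 8, 2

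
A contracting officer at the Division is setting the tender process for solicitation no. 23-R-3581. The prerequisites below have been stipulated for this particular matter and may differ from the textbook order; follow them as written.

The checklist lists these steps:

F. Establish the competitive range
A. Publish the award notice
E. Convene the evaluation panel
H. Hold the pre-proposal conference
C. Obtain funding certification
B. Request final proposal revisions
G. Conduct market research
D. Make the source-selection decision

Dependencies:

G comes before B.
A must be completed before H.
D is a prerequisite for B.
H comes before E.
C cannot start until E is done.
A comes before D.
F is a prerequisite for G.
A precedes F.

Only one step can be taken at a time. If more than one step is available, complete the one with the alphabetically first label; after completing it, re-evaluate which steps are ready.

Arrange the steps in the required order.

A → D → F → G → B → H → E → C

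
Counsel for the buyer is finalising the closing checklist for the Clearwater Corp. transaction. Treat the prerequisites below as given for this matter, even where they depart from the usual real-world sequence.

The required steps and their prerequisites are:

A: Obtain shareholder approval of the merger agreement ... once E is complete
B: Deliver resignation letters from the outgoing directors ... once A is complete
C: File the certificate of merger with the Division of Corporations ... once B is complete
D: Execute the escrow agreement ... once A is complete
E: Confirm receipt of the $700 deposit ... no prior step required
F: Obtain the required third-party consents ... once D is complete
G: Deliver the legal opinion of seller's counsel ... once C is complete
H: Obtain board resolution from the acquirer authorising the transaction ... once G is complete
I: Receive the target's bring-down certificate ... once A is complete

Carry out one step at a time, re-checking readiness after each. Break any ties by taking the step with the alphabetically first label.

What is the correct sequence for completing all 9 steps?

E A B C D F G H I

E is the only step with nothing outstanding, so it goes first.
A needed E, now all done → A.
Ready: B, D and I. B has the earlier label → B.
Now C, D and I have their prerequisites met. C has the earlier label, so C next.
Now D, G and I have their prerequisites met. D has the earlier label, so D next.
F now also ready, so the ready set is {F, G, I}; F has the earlier label → F.
Ready: G and I. G has the earlier label → G.
H now also ready, so the ready set is {H, I}; H has the earlier label → H.
I needed A, now all done → I.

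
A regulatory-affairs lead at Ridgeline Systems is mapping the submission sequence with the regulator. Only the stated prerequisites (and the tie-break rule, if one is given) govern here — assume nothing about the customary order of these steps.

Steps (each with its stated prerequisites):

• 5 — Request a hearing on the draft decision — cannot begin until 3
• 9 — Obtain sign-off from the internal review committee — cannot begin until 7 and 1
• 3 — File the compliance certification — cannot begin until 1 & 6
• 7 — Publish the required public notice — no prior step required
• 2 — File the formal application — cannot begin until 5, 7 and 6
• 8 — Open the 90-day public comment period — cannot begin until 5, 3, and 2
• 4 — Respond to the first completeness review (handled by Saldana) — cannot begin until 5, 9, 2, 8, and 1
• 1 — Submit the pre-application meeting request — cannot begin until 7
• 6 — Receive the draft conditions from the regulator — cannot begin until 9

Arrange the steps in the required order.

7 → 1 → 9 → 6 → 3 → 5 → 2 → 8 → 4

Only 7 has no prerequisites, so it is first.
1 needed 7, now all done → 1.
9 needed 7 and 1, now all done → 9.
6 needed 9, now all done → 6.
That leaves 3 as the only ready step → 3.
5 needed 3, now all done → 5.
That leaves 2 as the only ready step → 2.
8 needed 5, 3 and 2, now all done → 8.
4 needed 5, 9, 2, 8 and 1, now all done → 4.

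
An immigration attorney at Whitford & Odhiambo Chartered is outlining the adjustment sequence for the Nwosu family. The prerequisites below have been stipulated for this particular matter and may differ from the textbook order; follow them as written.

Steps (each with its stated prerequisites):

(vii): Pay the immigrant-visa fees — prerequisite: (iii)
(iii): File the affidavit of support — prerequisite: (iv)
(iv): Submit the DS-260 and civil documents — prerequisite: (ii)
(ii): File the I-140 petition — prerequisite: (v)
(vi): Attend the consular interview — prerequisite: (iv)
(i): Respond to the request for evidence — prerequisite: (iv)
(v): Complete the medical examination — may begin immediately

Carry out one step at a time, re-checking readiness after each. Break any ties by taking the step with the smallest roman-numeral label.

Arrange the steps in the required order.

(v) is the only step with nothing outstanding, so it goes first.
That leaves (ii) as the only ready step → (ii).
That leaves (iv) as the only ready step → (iv).
Now (i), (iii) and (vi) have their prerequisites met. (i) has the earlier label, so (i) next.
(iii) and (vi) are both available; (iii) has the earlier label → (iii).
(vii) now also ready, so the ready set is {(vi), (vii)}; (vi) has the earlier label → (vi).
That leaves (vii) as the only ready step → (vii).

(v), (ii), (iv), (i), (iii), (vi), (vii)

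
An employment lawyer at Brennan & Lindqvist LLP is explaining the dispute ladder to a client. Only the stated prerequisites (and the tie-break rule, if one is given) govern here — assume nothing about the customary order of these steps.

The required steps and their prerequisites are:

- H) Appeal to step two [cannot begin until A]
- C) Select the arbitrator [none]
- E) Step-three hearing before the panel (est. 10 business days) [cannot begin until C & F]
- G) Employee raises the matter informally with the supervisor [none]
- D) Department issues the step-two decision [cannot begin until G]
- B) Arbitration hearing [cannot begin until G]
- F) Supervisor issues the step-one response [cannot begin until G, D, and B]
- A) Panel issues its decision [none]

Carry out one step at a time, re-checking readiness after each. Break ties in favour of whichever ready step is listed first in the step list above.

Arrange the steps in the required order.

C, G and A have no prerequisites; C is listed earlier, so C is first.
Ready: G and A. G is listed earlier → G.
D and B now also ready, so the ready set is {D, B, A}; D is listed earlier → D.
Ready: B and A. B is listed earlier → B.
F now also ready, so the ready set is {F, A}; F is listed earlier → F.
E and A are both available; E is listed earlier → E.
Next only A has its prerequisites met → A.
Next only H has its prerequisites met → H.

C G D B F E A H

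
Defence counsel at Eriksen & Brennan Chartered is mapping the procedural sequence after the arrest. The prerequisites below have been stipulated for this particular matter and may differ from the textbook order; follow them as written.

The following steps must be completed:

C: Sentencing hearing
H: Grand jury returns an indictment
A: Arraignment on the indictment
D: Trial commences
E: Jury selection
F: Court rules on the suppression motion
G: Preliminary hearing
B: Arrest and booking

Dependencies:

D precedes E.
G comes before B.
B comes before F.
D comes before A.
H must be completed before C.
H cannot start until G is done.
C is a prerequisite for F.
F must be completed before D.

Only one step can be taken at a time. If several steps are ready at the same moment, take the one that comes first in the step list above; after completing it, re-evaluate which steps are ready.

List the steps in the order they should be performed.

G, H, C, B, F, D, A, E

G has no prerequisites → G first.
H and B are both available; H is listed earlier → H.
C now also ready, so the ready set is {C, B}; C is listed earlier → C.
B needed G, now all done → B.
That leaves F as the only ready step → F.
D needed F, now all done → D.
Ready: A and E. A is listed earlier → A.
E is the only step now ready → E.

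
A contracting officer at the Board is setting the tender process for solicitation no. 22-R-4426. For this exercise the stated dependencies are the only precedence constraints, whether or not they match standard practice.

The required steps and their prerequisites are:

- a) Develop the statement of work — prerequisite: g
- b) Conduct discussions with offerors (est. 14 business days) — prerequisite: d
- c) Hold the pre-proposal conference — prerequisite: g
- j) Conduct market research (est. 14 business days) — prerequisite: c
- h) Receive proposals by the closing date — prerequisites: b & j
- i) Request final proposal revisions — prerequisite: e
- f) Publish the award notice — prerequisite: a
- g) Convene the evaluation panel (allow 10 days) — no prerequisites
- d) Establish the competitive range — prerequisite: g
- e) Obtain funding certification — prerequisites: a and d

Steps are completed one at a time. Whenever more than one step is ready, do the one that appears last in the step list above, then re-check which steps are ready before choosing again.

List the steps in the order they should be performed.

g has no prerequisites → g first.
d, c and a are all available; d is listed later → d.
Ready: c, b and a. c is listed later → c.
j, b and a are all available; j is listed later → j.
b and a are both available; b is listed later → b.
Ready: h and a. h is listed later → h.
a is the only step now ready → a.
Now e and f have their prerequisites met. e is listed later, so e next.
i now also ready, so the ready set is {f, i}; f is listed later → f.
i needed e, now all done → i.

g, d, c, j, b, h, a, e, f, i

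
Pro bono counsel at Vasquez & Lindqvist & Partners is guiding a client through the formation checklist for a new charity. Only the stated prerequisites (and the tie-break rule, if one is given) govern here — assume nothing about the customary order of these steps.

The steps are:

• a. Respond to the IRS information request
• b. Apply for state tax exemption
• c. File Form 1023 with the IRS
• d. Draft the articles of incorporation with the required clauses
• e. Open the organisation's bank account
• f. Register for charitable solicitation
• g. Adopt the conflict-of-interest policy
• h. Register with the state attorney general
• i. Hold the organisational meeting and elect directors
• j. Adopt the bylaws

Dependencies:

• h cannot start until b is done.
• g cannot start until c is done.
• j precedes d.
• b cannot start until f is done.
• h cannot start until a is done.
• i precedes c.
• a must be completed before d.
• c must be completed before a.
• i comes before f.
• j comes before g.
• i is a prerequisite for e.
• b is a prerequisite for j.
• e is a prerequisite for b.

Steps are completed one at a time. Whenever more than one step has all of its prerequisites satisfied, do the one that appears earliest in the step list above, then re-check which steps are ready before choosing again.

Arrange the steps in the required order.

i has no prerequisites → i first.
Now c, e and f have their prerequisites met. c is listed earlier, so c next.
Now a, e and f have their prerequisites met. a is listed earlier, so a next.
e and f are both available; e is listed earlier → e.
f needed i, now all done → f.
Next only b has its prerequisites met → b.
Ready: h and j. h is listed earlier → h.
That leaves j as the only ready step → j.
Ready: d and g. d is listed earlier → d.
g needed c and j, now all done → g.

i, c, a, e, f, b, h, j, d, g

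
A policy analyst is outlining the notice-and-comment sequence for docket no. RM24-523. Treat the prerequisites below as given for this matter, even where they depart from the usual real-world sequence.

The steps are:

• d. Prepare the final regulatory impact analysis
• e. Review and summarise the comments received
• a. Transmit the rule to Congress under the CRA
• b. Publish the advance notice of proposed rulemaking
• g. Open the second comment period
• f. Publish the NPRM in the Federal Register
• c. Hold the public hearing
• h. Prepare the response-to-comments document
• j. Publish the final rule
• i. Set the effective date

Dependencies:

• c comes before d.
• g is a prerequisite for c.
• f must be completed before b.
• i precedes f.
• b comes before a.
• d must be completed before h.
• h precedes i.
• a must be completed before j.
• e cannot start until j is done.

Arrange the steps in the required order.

g → c → d → h → i → f → b → a → j → e

g is the only step with nothing outstanding, so it goes first.
c needed g, now all done → c.
d needed c, now all done → d.
h is the only step now ready → h.
i needed h, now all done → i.
That leaves f as the only ready step → f.
That leaves b as the only ready step → b.
Next only a has its prerequisites met → a.
j needed a, now all done → j.
e needed j, now all done → e.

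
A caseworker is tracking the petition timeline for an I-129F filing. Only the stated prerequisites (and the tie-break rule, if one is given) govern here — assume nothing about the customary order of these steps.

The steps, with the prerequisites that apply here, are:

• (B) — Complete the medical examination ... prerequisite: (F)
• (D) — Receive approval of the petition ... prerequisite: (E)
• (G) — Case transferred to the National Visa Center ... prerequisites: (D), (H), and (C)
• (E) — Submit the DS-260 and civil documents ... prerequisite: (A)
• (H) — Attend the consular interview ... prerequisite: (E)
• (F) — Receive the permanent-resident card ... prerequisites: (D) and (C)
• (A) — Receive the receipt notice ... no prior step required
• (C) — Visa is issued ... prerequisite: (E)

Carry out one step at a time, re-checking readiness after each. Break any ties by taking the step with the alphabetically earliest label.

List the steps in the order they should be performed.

(A) is the only step with nothing outstanding, so it goes first.
(E) needed (A), now all done → (E).
Ready: (C), (D) and (H). (C) has the earlier label → (C).
Ready: (D) and (H). (D) has the earlier label → (D).
(F) now also ready, so the ready set is {(F), (H)}; (F) has the earlier label → (F).
Now (B) and (H) have their prerequisites met. (B) has the earlier label, so (B) next.
That leaves (H) as the only ready step → (H).
That leaves (G) as the only ready step → (G).

(A) (E) (C) (D) (F) (B) (H) (G)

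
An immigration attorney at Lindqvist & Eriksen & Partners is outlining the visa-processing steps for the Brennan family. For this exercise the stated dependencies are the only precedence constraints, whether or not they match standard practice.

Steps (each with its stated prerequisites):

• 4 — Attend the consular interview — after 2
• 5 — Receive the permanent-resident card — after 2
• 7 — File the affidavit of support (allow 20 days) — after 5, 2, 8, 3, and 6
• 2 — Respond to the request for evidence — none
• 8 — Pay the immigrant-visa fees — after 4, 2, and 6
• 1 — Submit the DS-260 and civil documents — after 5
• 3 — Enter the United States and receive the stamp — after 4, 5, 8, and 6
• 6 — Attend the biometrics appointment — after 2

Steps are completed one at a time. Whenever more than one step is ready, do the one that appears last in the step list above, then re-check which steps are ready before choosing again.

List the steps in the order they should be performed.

2, 6, 5, 1, 4, 8, 3, 7

2 is the only step with nothing outstanding, so it goes first.
Ready: 6, 5 and 4. 6 is listed later → 6.
Now 5 and 4 have their prerequisites met. 5 is listed later, so 5 next.
1 and 4 are both available; 1 is listed later → 1.
4 needed 2, now all done → 4.
8 needed 6, 2 and 4, now all done → 8.
3 is the only step now ready → 3.
7 needed 6, 3, 8, 2 and 5, now all done → 7.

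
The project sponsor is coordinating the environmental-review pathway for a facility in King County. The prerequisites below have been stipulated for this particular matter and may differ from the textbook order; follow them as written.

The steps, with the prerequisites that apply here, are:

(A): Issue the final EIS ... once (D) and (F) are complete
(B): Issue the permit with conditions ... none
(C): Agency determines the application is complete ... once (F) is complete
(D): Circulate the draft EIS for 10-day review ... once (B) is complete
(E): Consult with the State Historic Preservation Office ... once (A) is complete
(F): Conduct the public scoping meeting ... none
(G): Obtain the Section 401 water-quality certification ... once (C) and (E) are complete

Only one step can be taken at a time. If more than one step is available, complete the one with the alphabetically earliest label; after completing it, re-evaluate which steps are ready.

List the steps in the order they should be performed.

(B) (D) (F) (A) (C) (E) (G)

Nothing is required for (B) and (F). (B) has the earlier label → (B) first.
(D) now also ready, so the ready set is {(D), (F)}; (D) has the earlier label → (D).
(F) is the only step now ready → (F).
Now (A) and (C) have their prerequisites met. (A) has the earlier label, so (A) next.
(E) now also ready, so the ready set is {(C), (E)}; (C) has the earlier label → (C).
(E) is the only step now ready → (E).
(G) needed (C) and (E), now all done → (G).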